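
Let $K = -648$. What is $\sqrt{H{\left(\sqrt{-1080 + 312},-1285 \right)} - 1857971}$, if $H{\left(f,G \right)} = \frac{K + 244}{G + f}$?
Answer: $\sqrt{\frac{2387492331 - 29727536 i \sqrt{3}}{-1285 + 16 i \sqrt{3}}} \approx 2.0 \cdot 10^{-6} + 1363.1 i$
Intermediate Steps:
$H{\left(f,G \right)} = - \frac{404}{G + f}$ ($H{\left(f,G \right)} = \frac{-648 + 244}{G + f} = - \frac{404}{G + f}$)
$\sqrt{H{\left(\sqrt{-1080 + 312},-1285 \right)} - 1857971} = \sqrt{- \frac{404}{-1285 + \sqrt{-1080 + 312}} - 1857971} = \sqrt{- \frac{404}{-1285 + \sqrt{-768}} - 1857971} = \sqrt{- \frac{404}{-1285 + 16 i \sqrt{3}} - 1857971} = \sqrt{-1857971 - \frac{404}{-1285 + 16 i \sqrt{3}}}$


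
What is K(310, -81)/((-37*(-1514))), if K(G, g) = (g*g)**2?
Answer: 43046721/56018 ≈ 768.44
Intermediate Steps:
K(G, g) = g**4 (K(G, g) = (g**2)**2 = g**4)
K(310, -81)/((-37*(-1514))) = (-81)**4/((-37*(-1514))) = 43046721/56018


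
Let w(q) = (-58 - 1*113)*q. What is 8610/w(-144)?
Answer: 1435/4104 ≈ 0.34966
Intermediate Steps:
w(q) = -171*q (w(q) = (-58 - 113)*q = -171*q)
8610/w(-144) = 8610/((-171*(-144))) = 8610/24624 = 8610*(1/24624) = 1435/4104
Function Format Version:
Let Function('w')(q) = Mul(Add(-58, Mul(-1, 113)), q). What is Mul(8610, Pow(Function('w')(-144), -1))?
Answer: Rational(1435, 4104) ≈ 0.34966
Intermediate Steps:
Function('w')(q) = Mul(-171, q) (Function('w')(q) = Mul(Add(-58, -113), q) = Mul(-171, q))
Mul(8610, Pow(Function('w')(-144), -1)) = Mul(8610, Pow(Mul(-171, -144), -1)) = Mul(8610, Pow(24624, -1)) = Mul(8610, Rational(1, 24624)) = Rational(1435, 4104)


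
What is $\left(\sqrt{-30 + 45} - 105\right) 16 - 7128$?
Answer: $-8808 + 16 \sqrt{15} \approx -8746.0$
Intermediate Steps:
$\left(\sqrt{-30 + 45} - 105\right) 16 - 7128 = \left(\sqrt{15} - 105\right) 16 - 7128 = \left(-105 + \sqrt{15}\right) 16 - 7128 = \left(-1680 + 16 \sqrt{15}\right) - 7128 = -8808 + 16 \sqrt{15}$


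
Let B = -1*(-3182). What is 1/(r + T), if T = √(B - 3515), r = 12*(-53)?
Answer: -212/134943 - I*√37/134943 ≈ -0.001571 - 4.5077e-5*I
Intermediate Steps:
B = 3182
r = -636
T = 3*I*√37 (T = √(3182 - 3515) = √(-333) = 3*I*√37 ≈ 18.248*I)
1/(r + T) = 1/(-636 + 3*I*√37)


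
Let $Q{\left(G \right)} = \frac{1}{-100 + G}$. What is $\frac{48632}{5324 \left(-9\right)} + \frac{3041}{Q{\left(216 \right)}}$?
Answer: $\frac{4225651966}{11979} \approx 3.5276 \cdot 10^{5}$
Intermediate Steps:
$\frac{48632}{5324 \left(-9\right)} + \frac{3041}{Q{\left(216 \right)}} = \frac{48632}{5324 \left(-9\right)} + \frac{3041}{\frac{1}{-100 + 216}} = \frac{48632}{-47916} + \frac{3041}{\frac{1}{116}} = 48632 \left(- \frac{1}{47916}\right) + 3041 \frac{1}{\frac{1}{116}} = - \frac{12158}{11979} + 3041 \cdot 116 = - \frac{12158}{11979} + 352756 = \frac{4225651966}{11979}$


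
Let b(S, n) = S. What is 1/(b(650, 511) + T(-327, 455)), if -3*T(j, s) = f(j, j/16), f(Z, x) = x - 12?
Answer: 16/10573 ≈ 0.0015133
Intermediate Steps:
f(Z, x) = -12 + x
T(j, s) = 4 - j/48 (T(j, s) = -(-12 + j/16)/3 = 4 - j/48)
1/(b(650, 511) + T(-327, 455)) = 1/(650 + (4 - 1/48*(-327))) = 1/(650 + (4 + 109/16)) = 1/(650 + 173/16) = 1/(10573/16) = 16/10573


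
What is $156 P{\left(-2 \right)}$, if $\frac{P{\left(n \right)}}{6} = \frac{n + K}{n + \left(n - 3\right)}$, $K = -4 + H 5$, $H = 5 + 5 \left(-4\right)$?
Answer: $\frac{75816}{7} \approx 10831.0$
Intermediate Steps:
$H = -15$ ($H = 5 - 20 = -15$)
$K = -79$ ($K = -4 - 75 = -79$)
$P{\left(n \right)} = \frac{6 \left(-79 + n\right)}{-3 + 2 n}$ ($P{\left(n \right)} = 6 \frac{n - 79}{n + \left(n - 3\right)} = 6 \frac{-79 + n}{n + \left(-3 + n\right)} = 6 \frac{-79 + n}{-3 + 2 n} = \frac{6 \left(-79 + n\right)}{-3 + 2 n}$)
$156 P{\left(-2 \right)} = 156 \frac{6 \left(-79 - 2\right)}{-3 + 2 \left(-2\right)} = 156 \cdot 6 \frac{1}{-3 - 4} \left(-81\right) = 156 \cdot 6 \frac{1}{-7} \left(-81\right) = 156 \cdot 6 \left(- \frac{1}{7}\right) \left(-81\right) = 156 \cdot \frac{486}{7} = \frac{75816}{7}$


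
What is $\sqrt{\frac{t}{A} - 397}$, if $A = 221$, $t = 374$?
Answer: $\frac{3 i \sqrt{7423}}{13} \approx 19.882 i$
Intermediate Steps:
$\sqrt{\frac{t}{A} - 397} = \sqrt{\frac{374}{221} - 397} = \sqrt{374 \cdot \frac{1}{221} - 397} = \sqrt{\frac{22}{13} - 397} = \sqrt{- \frac{5139}{13}} = \frac{3 i \sqrt{7423}}{13}$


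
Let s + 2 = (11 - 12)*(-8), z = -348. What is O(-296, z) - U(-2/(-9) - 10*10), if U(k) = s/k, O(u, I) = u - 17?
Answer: -140510/449 ≈ -312.94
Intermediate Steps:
O(u, I) = -17 + u
s = 6 (s = -2 + (11 - 12)*(-8) = -2 - 1*(-8) = -2 + 8 = 6)
U(k) = 6/k
O(-296, z) - U(-2/(-9) - 10*10) = (-17 - 296) - 6/(-2/(-9) - 10*10) = -313 - 6/(-2*(-⅑) - 100) = -313 - 6/(2/9 - 100) = -313 - 6/(-898/9) = -313 - 6*(-9)/898 = -313 - 1*(-27/449) = -313 + 27/449 = -140510/449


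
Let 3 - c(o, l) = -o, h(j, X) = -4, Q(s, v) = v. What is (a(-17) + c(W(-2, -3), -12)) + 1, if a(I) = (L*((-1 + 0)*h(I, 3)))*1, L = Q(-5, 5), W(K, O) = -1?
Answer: 23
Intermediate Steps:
L = 5
c(o, l) = 3 + o (c(o, l) = 3 - (-1)*o = 3 + o)
a(I) = 20 (a(I) = (5*((-1 + 0)*(-4)))*1 = (5*(-1*(-4)))*1 = (5*4)*1 = 20*1 = 20)
(a(-17) + c(W(-2, -3), -12)) + 1 = (20 + (3 - 1)) + 1 = (20 + 2) + 1 = 22 + 1 = 23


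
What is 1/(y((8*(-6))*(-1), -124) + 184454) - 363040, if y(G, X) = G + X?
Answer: -66936589119/184378 ≈ -3.6304e+5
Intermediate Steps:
1/(y((8*(-6))*(-1), -124) + 184454) - 363040 = 1/(((8*(-6))*(-1) - 124) + 184454) - 363040 = 1/((-48*(-1) - 124) + 184454) - 363040 = 1/((48 - 124) + 184454) - 363040 = 1/(-76 + 184454) - 363040 = 1/184378 - 363040 = -66936589119/184378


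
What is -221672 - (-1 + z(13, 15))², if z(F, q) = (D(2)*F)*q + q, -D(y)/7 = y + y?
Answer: -29880588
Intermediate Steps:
D(y) = -14*y (D(y) = -7*(y + y) = -14*y)
z(F, q) = q - 28*F*q (z(F, q) = ((-14*2)*F)*q + q = (-28*F)*q + q = -28*F*q + q = q - 28*F*q)
-221672 - (-1 + z(13, 15))² = -221672 - (-1 + 15*(1 - 28*13))² = -221672 - (-1 + 15*(1 - 364))² = -221672 - (-1 + 15*(-363))² = -221672 - (-1 - 5445)² = -221672 - 1*(-5446)² = -221672 - 1*29658916 = -221672 - 29658916 = -29880588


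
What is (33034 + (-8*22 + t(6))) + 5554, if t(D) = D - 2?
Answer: 38416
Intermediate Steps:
t(D) = -2 + D
(33034 + (-8*22 + t(6))) + 5554 = (33034 + (-8*22 + (-2 + 6))) + 5554 = (33034 + (-176 + 4)) + 5554 = (33034 - 172) + 5554 = 32862 + 5554 = 38416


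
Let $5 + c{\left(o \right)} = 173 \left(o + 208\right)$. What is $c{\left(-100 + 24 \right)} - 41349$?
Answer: $-18518$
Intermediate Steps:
$c{\left(o \right)} = 35979 + 173 o$ ($c{\left(o \right)} = -5 + 173 \left(o + 208\right) = -5 + 173 \left(208 + o\right) = -5 + \left(35984 + 173 o\right) = 35979 + 173 o$)
$c{\left(-100 + 24 \right)} - 41349 = \left(35979 + 173 \left(-100 + 24\right)\right) - 41349 = \left(35979 + 173 \left(-76\right)\right) - 41349 = \left(35979 - 13148\right) - 41349 = 22831 - 41349 = -18518$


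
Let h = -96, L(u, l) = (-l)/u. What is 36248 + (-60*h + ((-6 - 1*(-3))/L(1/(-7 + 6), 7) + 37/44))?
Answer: 12938591/308 ≈ 42008.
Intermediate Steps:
L(u, l) = -l/u
36248 + (-60*h + ((-6 - 1*(-3))/L(1/(-7 + 6), 7) + 37/44)) = 36248 + (-60*(-96) + ((-6 - 1*(-3))/((-1*7/1/(-7 + 6))) + 37/44)) = 36248 + (5760 + ((-6 + 3)/((-1*7/1/(-1))) + 37*(1/44))) = 36248 + (5760 + (-3/((-1*7/(-1))) + 37/44)) = 36248 + (5760 + (-3/((-1*7*(-1))) + 37/44)) = 36248 + (5760 + (-3/7 + 37/44)) = 36248 + (5760 + 127/308) = 36248 + 1774207/308 = 12938591/308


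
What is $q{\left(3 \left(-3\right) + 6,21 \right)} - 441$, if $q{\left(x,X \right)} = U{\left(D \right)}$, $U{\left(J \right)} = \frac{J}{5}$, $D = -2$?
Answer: $- \frac{2207}{5} \approx -441.4$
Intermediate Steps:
$U{\left(J \right)} = \frac{J}{5}$ ($U{\left(J \right)} = J \frac{1}{5} = \frac{J}{5}$)
$q{\left(x,X \right)} = - \frac{2}{5}$ ($q{\left(x,X \right)} = \frac{1}{5} \left(-2\right) = - \frac{2}{5}$)
$q{\left(3 \left(-3\right) + 6,21 \right)} - 441 = - \frac{2}{5} - 441 = - \frac{2207}{5}$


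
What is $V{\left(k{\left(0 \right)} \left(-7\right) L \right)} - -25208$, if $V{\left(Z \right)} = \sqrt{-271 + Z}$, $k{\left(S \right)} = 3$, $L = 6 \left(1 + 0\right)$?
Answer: $25208 + i \sqrt{397} \approx 25208.0 + 19.925 i$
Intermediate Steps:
$L = 6$ ($L = 6 \cdot 1 = 6$)
$V{\left(k{\left(0 \right)} \left(-7\right) L \right)} - -25208 = \sqrt{-271 + 3 \left(-7\right) 6} - -25208 = \sqrt{-271 - 126} + 25208 = \sqrt{-397} + 25208 = i \sqrt{397} + 25208 = 25208 + i \sqrt{397}$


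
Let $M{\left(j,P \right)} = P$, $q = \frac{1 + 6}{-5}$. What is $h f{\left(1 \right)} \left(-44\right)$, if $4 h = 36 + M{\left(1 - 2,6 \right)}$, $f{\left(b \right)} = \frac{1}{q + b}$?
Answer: $1155$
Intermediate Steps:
$q = - \frac{7}{5}$ ($q = 7 \left(- \frac{1}{5}\right) = - \frac{7}{5} \approx -1.4$)
$f{\left(b \right)} = \frac{1}{- \frac{7}{5} + b}$
$h = \frac{21}{2}$ ($h = \frac{36 + 6}{4} = \frac{1}{4} \cdot 42 = \frac{21}{2} \approx 10.5$)
$h f{\left(1 \right)} \left(-44\right) = \frac{21 \frac{5}{-7 + 5 \cdot 1}}{2} \left(-44\right) = \frac{21 \frac{5}{-7 + 5}}{2} \left(-44\right) = \frac{21 \frac{5}{-2}}{2} \left(-44\right) = \frac{21 \cdot 5 \left(- \frac{1}{2}\right)}{2} \left(-44\right) = \frac{21}{2} \left(- \frac{5}{2}\right) \left(-44\right) = \left(- \frac{105}{4}\right) \left(-44\right) = 1155$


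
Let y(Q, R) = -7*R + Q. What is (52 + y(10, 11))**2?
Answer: 225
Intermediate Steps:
y(Q, R) = Q - 7*R
(52 + y(10, 11))**2 = (52 + (10 - 7*11))**2 = (52 + (10 - 77))**2 = (52 - 67)**2 = (-15)**2 = 225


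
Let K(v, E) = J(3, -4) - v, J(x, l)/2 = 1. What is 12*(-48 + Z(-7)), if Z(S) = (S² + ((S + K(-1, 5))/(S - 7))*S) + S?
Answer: -96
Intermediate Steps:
J(x, l) = 2 (J(x, l) = 2*1 = 2)
K(v, E) = 2 - v
Z(S) = S + S² + S*(3 + S)/(-7 + S) (Z(S) = (S² + ((S + (2 - 1*(-1)))/(S - 7))*S) + S = (S² + ((S + (2 + 1))/(-7 + S))*S) + S = (S² + ((S + 3)/(-7 + S))*S) + S = (S² + ((3 + S)/(-7 + S))*S) + S = (S² + S*(3 + S)/(-7 + S)) + S = S + S² + S*(3 + S)/(-7 + S))
12*(-48 + Z(-7)) = 12*(-48 - 7*(-4 + (-7)² - 5*(-7))/(-7 - 7)) = 12*(-48 - 7*(-4 + 49 + 35)/(-14)) = 12*(-48 - 7*(-1/14)*80) = 12*(-48 + 40) = 12*(-8) = -96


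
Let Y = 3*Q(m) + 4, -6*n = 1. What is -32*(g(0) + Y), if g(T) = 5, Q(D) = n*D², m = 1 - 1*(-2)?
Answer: -144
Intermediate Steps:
m = 3 (m = 1 + 2 = 3)
n = -⅙ (n = -⅙*1 = -⅙ ≈ -0.16667)
Q(D) = -D²/6
Y = -½ (Y = 3*(-⅙*3²) + 4 = 3*(-⅙*9) + 4 = 3*(-3/2) + 4 = -9/2 + 4 = -½ ≈ -0.50000)
-32*(g(0) + Y) = -32*(5 - ½) = -32*9/2 = -144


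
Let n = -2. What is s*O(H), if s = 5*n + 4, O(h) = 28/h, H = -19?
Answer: 168/19 ≈ 8.8421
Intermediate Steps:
s = -6 (s = 5*(-2) + 4 = -10 + 4 = -6)
s*O(H) = -168/(-19) = -168*(-1)/19 = -6*(-28/19) = 168/19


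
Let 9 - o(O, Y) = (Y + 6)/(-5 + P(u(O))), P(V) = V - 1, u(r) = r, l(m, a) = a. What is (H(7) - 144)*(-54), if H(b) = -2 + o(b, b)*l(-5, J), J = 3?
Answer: 8532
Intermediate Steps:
P(V) = -1 + V
o(O, Y) = 9 - (6 + Y)/(-6 + O) (o(O, Y) = 9 - (Y + 6)/(-5 + (-1 + O)) = 9 - (6 + Y)/(-6 + O))
H(b) = -2 + 3*(-60 + 8*b)/(-6 + b) (H(b) = -2 + ((-60 - b + 9*b)/(-6 + b))*3 = -2 + ((-60 + 8*b)/(-6 + b))*3 = -2 + 3*(-60 + 8*b)/(-6 + b))
(H(7) - 144)*(-54) = (2*(-84 + 11*7)/(-6 + 7) - 144)*(-54) = (2*(-84 + 77)/1 - 144)*(-54) = (2*1*(-7) - 144)*(-54) = (-14 - 144)*(-54) = -158*(-54) = 8532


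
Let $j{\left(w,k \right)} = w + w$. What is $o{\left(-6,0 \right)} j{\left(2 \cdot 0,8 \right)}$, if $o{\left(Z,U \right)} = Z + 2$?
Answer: $0$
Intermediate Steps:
$j{\left(w,k \right)} = 2 w$
$o{\left(Z,U \right)} = 2 + Z$
$o{\left(-6,0 \right)} j{\left(2 \cdot 0,8 \right)} = \left(2 - 6\right) 2 \cdot 2 \cdot 0 = - 4 \cdot 2 \cdot 0 = \left(-4\right) 0 = 0$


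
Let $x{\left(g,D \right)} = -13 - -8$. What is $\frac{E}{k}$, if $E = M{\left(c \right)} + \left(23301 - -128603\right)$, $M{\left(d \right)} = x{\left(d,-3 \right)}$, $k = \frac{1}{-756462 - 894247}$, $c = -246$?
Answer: $-250741046391$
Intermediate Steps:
$x{\left(g,D \right)} = -5$ ($x{\left(g,D \right)} = -13 + 8 = -5$)
$k = - \frac{1}{1650709}$ ($k = \frac{1}{-1650709} = - \frac{1}{1650709} \approx -6.058 \cdot 10^{-7}$)
$M{\left(d \right)} = -5$
$E = 151899$ ($E = -5 + \left(23301 - -128603\right) = -5 + \left(23301 + 128603\right) = -5 + 151904 = 151899$)
$\frac{E}{k} = \frac{151899}{- \frac{1}{1650709}} = 151899 \left(-1650709\right) = -250741046391$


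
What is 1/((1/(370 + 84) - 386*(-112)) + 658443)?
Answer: 454/318560451 ≈ 1.4252e-6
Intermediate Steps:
1/((1/(370 + 84) - 386*(-112)) + 658443) = 1/((1/454 + 43232) + 658443) = 1/(19627329/454 + 658443) = 1/(318560451/454) = 454/318560451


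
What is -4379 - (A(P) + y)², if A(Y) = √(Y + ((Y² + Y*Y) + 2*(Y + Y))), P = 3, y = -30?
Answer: -5312 + 60*√33 ≈ -4967.3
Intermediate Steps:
A(Y) = √(2*Y² + 5*Y) (A(Y) = √(Y + ((Y² + Y²) + 2*(2*Y))) = √(Y + (2*Y² + 4*Y)) = √(2*Y² + 5*Y))
-4379 - (A(P) + y)² = -4379 - (√(3*(5 + 2*3)) - 30)² = -4379 - (√(3*(5 + 6)) - 30)² = -4379 - (√(3*11) - 30)² = -4379 - (√33 - 30)² = -4379 - (-30 + √33)²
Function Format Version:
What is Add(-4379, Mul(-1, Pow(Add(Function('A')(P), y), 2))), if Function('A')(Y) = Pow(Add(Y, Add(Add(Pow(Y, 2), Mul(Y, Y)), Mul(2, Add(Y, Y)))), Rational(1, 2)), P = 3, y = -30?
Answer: Add(-5312, Mul(60, Pow(33, Rational(1, 2)))) ≈ -4967.3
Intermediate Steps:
Function('A')(Y) = Pow(Add(Mul(2, Pow(Y, 2)), Mul(5, Y)), Rational(1, 2)) (Function('A')(Y) = Pow(Add(Y, Add(Add(Pow(Y, 2), Pow(Y, 2)), Mul(2, Mul(2, Y)))), Rational(1, 2)) = Pow(Add(Y, Add(Mul(2, Pow(Y, 2)), Mul(4, Y))), Rational(1, 2)) = Pow(Add(Mul(2, Pow(Y, 2)), Mul(5, Y)), Rational(1, 2)))
Add(-4379, Mul(-1, Pow(Add(Function('A')(P), y), 2))) = Add(-4379, Mul(-1, Pow(Add(Pow(Mul(3, Add(5, Mul(2, 3))), Rational(1, 2)), -30), 2))) = Add(-4379, Mul(-1, Pow(Add(Pow(Mul(3, Add(5, 6)), Rational(1, 2)), -30), 2))) = Add(-4379, Mul(-1, Pow(Add(Pow(Mul(3, 11), Rational(1, 2)), -30), 2))) = Add(-4379, Mul(-1, Pow(Add(Pow(33, Rational(1, 2)), -30), 2))) = Add(-4379, Mul(-1, Pow(Add(-30, Pow(33, Rational(1, 2))), 2)))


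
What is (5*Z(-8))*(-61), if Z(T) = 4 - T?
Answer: -3660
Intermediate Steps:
(5*Z(-8))*(-61) = (5*(4 - 1*(-8)))*(-61) = (5*(4 + 8))*(-61) = (5*12)*(-61) = 60*(-61) = -3660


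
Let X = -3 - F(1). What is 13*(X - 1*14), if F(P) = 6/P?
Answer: -299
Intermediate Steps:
X = -9 (X = -3 - 6/1 = -3 - 6 = -9)
13*(X - 1*14) = 13*(-9 - 1*14) = 13*(-9 - 14) = 13*(-23) = -299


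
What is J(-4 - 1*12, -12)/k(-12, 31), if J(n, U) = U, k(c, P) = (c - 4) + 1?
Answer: ⅘ ≈ 0.80000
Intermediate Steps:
k(c, P) = -3 + c (k(c, P) = (-4 + c) + 1 = -3 + c)
J(-4 - 1*12, -12)/k(-12, 31) = -12/(-3 - 12) = -12/(-15) = -12*(-1/15) = ⅘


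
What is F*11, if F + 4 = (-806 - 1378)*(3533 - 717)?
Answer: -67651628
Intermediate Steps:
F = -6150148 (F = -4 + (-806 - 1378)*(3533 - 717) = -4 - 2184*2816 = -4 - 6150144 = -6150148)
F*11 = -6150148*11 = -67651628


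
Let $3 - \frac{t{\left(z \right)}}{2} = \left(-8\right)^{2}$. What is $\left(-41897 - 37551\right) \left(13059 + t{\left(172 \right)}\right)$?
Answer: $-1027818776$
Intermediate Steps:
$t{\left(z \right)} = -122$ ($t{\left(z \right)} = 6 - 2 \left(-8\right)^{2} = 6 - 128 = -122$)
$\left(-41897 - 37551\right) \left(13059 + t{\left(172 \right)}\right) = \left(-41897 - 37551\right) \left(13059 - 122\right) = \left(-79448\right) 12937 = -1027818776$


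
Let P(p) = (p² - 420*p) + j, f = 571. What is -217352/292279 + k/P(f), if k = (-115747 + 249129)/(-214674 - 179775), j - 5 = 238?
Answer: -3706483844181925/4984180933603872 ≈ -0.74365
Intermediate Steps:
j = 243 (j = 5 + 238 = 243)
k = -133382/394449 (k = 133382/(-394449) = 133382*(-1/394449) = -133382/394449 ≈ -0.33815)
P(p) = 243 + p² - 420*p (P(p) = (p² - 420*p) + 243 = 243 + p² - 420*p)
-217352/292279 + k/P(f) = -217352/292279 - 133382/(394449*(243 + 571² - 420*571)) = -217352*1/292279 - 133382/(394449*(243 + 326041 - 239820)) = -217352/292279 - 133382/394449/86464 = -217352/292279 - 133382/394449*1/86464 = -217352/292279 - 66691/17052819168 = -3706483844181925/4984180933603872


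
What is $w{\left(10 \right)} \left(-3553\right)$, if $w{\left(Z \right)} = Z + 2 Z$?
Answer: $-106590$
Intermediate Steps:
$w{\left(Z \right)} = 3 Z$
$w{\left(10 \right)} \left(-3553\right) = 3 \cdot 10 \left(-3553\right) = 30 \left(-3553\right) = -106590$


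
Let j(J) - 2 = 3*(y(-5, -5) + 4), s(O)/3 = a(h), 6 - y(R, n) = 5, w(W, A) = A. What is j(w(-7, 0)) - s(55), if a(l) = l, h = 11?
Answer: -16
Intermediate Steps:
y(R, n) = 1 (y(R, n) = 6 - 1*5 = 6 - 5 = 1)
s(O) = 33 (s(O) = 3*11 = 33)
j(J) = 17 (j(J) = 2 + 3*(1 + 4) = 2 + 3*5 = 2 + 15 = 17)
j(w(-7, 0)) - s(55) = 17 - 1*33 = 17 - 33 = -16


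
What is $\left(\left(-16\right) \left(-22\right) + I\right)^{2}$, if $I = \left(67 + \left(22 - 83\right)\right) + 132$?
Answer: $240100$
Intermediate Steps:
$I = 138$ ($I = \left(67 + \left(22 - 83\right)\right) + 132 = \left(67 - 61\right) + 132 = 6 + 132 = 138$)
$\left(\left(-16\right) \left(-22\right) + I\right)^{2} = \left(\left(-16\right) \left(-22\right) + 138\right)^{2} = \left(352 + 138\right)^{2} = 490^{2} = 240100$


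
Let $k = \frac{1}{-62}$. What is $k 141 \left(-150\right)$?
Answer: $\frac{10575}{31} \approx 341.13$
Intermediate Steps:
$k = - \frac{1}{62} \approx -0.016129$
$k 141 \left(-150\right) = \left(- \frac{1}{62}\right) 141 \left(-150\right) = \left(- \frac{141}{62}\right) \left(-150\right) = \frac{10575}{31}$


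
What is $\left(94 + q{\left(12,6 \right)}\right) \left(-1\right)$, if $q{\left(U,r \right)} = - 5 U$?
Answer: $-34$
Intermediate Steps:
$\left(94 + q{\left(12,6 \right)}\right) \left(-1\right) = \left(94 - 60\right) \left(-1\right) = 34 \left(-1\right) = -34$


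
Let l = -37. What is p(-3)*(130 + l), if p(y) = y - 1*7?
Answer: -930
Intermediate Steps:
p(y) = -7 + y (p(y) = y - 7 = -7 + y)
p(-3)*(130 + l) = (-7 - 3)*(130 - 37) = -10*93 = -930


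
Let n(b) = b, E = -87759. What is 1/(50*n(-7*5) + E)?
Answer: -1/89509 ≈ -1.1172e-5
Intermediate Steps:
1/(50*n(-7*5) + E) = 1/(50*(-7*5) - 87759) = 1/(50*(-35) - 87759) = 1/(-1750 - 87759) = 1/(-89509) = -1/89509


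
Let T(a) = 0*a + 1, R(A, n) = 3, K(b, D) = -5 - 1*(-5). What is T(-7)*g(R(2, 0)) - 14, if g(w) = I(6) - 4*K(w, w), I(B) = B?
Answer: -8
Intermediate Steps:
K(b, D) = 0 (K(b, D) = -5 + 5 = 0)
T(a) = 1 (T(a) = 0 + 1 = 1)
g(w) = 6 (g(w) = 6 - 4*0 = 6 + 0 = 6)
T(-7)*g(R(2, 0)) - 14 = 1*6 - 14 = 6 - 14 = -8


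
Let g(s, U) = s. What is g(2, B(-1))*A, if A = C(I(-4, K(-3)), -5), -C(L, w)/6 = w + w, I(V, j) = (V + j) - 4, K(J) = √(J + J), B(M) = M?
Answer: 120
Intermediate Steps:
K(J) = √2*√J (K(J) = √(2*J) = √2*√J)
I(V, j) = -4 + V + j
C(L, w) = -12*w (C(L, w) = -6*(w + w) = -12*w)
A = 60 (A = -12*(-5) = 60)
g(2, B(-1))*A = 2*60 = 120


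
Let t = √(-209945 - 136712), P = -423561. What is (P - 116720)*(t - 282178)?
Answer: 152455412018 - 540281*I*√346657 ≈ 1.5246e+11 - 3.181e+8*I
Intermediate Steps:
t = I*√346657 (t = √(-346657) = I*√346657 ≈ 588.78*I)
(P - 116720)*(t - 282178) = (-423561 - 116720)*(I*√346657 - 282178) = -540281*(-282178 + I*√346657) = 152455412018 - 540281*I*√346657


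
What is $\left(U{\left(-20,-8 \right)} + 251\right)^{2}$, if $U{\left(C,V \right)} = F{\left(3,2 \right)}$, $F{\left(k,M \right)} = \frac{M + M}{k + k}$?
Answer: $\frac{570025}{9} \approx 63336.0$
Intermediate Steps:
$F{\left(k,M \right)} = \frac{M}{k}$ ($F{\left(k,M \right)} = \frac{2 M}{2 k} = 2 M \frac{1}{2 k} = \frac{M}{k}$)
$U{\left(C,V \right)} = \frac{2}{3}$
$\left(U{\left(-20,-8 \right)} + 251\right)^{2} = \left(\frac{2}{3} + 251\right)^{2} = \left(\frac{755}{3}\right)^{2} = \frac{570025}{9}$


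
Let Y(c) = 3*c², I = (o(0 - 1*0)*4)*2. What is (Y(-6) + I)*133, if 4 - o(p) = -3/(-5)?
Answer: 89908/5 ≈ 17982.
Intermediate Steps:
o(p) = 17/5 (o(p) = 4 - (-3)/(-5) = 4 - (-3)*(-1)/5 = 4 - 1*⅗ = 4 - ⅗ = 17/5)
I = 136/5 (I = ((17/5)*4)*2 = (68/5)*2 = 136/5 ≈ 27.200)
(Y(-6) + I)*133 = (3*(-6)² + 136/5)*133 = (3*36 + 136/5)*133 = (108 + 136/5)*133 = (676/5)*133 = 89908/5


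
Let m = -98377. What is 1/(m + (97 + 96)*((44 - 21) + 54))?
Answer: -1/83516 ≈ -1.1974e-5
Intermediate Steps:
1/(m + (97 + 96)*((44 - 21) + 54)) = 1/(-98377 + (97 + 96)*((44 - 21) + 54)) = 1/(-98377 + 193*(23 + 54)) = 1/(-98377 + 193*77) = 1/(-98377 + 14861) = 1/(-83516) = -1/83516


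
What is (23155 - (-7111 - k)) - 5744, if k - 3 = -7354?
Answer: 17171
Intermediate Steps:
k = -7351 (k = 3 - 7354 = -7351)
(23155 - (-7111 - k)) - 5744 = (23155 - (-7111 - 1*(-7351))) - 5744 = (23155 - (-7111 + 7351)) - 5744 = (23155 - 1*240) - 5744 = (23155 - 240) - 5744 = 22915 - 5744 = 17171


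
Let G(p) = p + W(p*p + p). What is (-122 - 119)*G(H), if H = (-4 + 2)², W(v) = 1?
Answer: -1205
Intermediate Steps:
H = 4 (H = (-2)² = 4)
G(p) = 1 + p (G(p) = p + 1 = 1 + p)
(-122 - 119)*G(H) = (-122 - 119)*(1 + 4) = -241*5 = -1205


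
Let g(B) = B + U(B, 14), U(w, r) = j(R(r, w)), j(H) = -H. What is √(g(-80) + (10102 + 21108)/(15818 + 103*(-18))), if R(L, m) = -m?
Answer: I*√7690777730/6982 ≈ 12.56*I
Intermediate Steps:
U(w, r) = w (U(w, r) = -(-1)*w = w)
g(B) = 2*B (g(B) = B + B = 2*B)
√(g(-80) + (10102 + 21108)/(15818 + 103*(-18))) = √(2*(-80) + (10102 + 21108)/(15818 + 103*(-18))) = √(-160 + 31210/(15818 - 1854)) = √(-160 + 31210/13964) = √(-160 + 31210*(1/13964)) = √(-160 + 15605/6982) = √(-1101515/6982) = I*√7690777730/6982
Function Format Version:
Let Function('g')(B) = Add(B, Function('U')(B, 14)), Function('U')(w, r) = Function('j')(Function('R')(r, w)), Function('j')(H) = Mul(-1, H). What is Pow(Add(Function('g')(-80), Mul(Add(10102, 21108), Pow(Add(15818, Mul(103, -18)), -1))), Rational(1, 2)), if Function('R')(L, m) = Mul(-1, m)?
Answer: Mul(Rational(1, 6982), I, Pow(7690777730, Rational(1, 2))) ≈ Mul(12.560, I)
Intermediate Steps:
Function('U')(w, r) = w (Function('U')(w, r) = Mul(-1, Mul(-1, w)) = w)
Function('g')(B) = Mul(2, B) (Function('g')(B) = Add(B, B) = Mul(2, B))
Pow(Add(Function('g')(-80), Mul(Add(10102, 21108), Pow(Add(15818, Mul(103, -18)), -1))), Rational(1, 2)) = Pow(Add(Mul(2, -80), Mul(Add(10102, 21108), Pow(Add(15818, Mul(103, -18)), -1))), Rational(1, 2)) = Pow(Add(-160, Mul(31210, Pow(Add(15818, -1854), -1))), Rational(1, 2)) = Pow(Add(-160, Mul(31210, Pow(13964, -1))), Rational(1, 2)) = Pow(Add(-160, Mul(31210, Rational(1, 13964))), Rational(1, 2)) = Pow(Add(-160, Rational(15605, 6982)), Rational(1, 2)) = Pow(Rational(-1101515, 6982), Rational(1, 2)) = Mul(Rational(1, 6982), I, Pow(7690777730, Rational(1, 2)))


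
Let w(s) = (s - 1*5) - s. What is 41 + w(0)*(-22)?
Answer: 151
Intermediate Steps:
w(s) = -5 (w(s) = (s - 5) - s = (-5 + s) - s = -5)
41 + w(0)*(-22) = 41 - 5*(-22) = 41 + 110 = 151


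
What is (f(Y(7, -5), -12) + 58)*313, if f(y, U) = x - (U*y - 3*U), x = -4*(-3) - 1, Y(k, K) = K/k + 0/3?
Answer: 53523/7 ≈ 7646.1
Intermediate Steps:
Y(k, K) = K/k (Y(k, K) = K/k + 0*(⅓) = K/k + 0 = K/k)
x = 11 (x = 12 - 1 = 11)
f(y, U) = 11 + 3*U - U*y (f(y, U) = 11 - (U*y - 3*U) = 11 - (-3*U + U*y) = 11 + (3*U - U*y) = 11 + 3*U - U*y)
(f(Y(7, -5), -12) + 58)*313 = ((11 + 3*(-12) - 1*(-12)*(-5/7)) + 58)*313 = ((11 - 36 - 1*(-12)*(-5*⅐)) + 58)*313 = ((11 - 36 - 1*(-12)*(-5/7)) + 58)*313 = ((11 - 36 - 60/7) + 58)*313 = (-235/7 + 58)*313 = (171/7)*313 = 53523/7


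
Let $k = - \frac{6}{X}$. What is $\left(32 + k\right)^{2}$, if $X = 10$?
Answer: $\frac{24649}{25} \approx 985.96$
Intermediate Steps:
$k = - \frac{3}{5}$ ($k = - \frac{6}{10} = \left(-6\right) \frac{1}{10} = - \frac{3}{5} \approx -0.6$)
$\left(32 + k\right)^{2} = \left(32 - \frac{3}{5}\right)^{2} = \left(\frac{157}{5}\right)^{2} = \frac{24649}{25}$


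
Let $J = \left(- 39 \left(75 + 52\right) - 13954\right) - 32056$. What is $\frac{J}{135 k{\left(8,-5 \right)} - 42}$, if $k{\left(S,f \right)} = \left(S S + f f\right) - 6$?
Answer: $- \frac{50963}{11163} \approx -4.5654$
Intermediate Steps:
$k{\left(S,f \right)} = -6 + S^{2} + f^{2}$ ($k{\left(S,f \right)} = \left(S^{2} + f^{2}\right) - 6 = -6 + S^{2} + f^{2}$)
$J = -50963$ ($J = \left(\left(-39\right) 127 - 13954\right) - 32056 = \left(-4953 - 13954\right) - 32056 = -18907 - 32056 = -50963$)
$\frac{J}{135 k{\left(8,-5 \right)} - 42} = - \frac{50963}{135 \left(-6 + 8^{2} + \left(-5\right)^{2}\right) - 42} = - \frac{50963}{135 \left(-6 + 64 + 25\right) - 42} = - \frac{50963}{135 \cdot 83 - 42} = - \frac{50963}{11205 - 42} = - \frac{50963}{11163}$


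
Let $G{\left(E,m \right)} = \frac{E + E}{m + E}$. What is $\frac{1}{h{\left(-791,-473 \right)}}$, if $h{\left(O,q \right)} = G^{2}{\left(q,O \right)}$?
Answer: $\frac{399424}{223729} \approx 1.7853$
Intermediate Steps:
$G{\left(E,m \right)} = \frac{2 E}{E + m}$
$h{\left(O,q \right)} = \frac{4 q^{2}}{\left(O + q\right)^{2}}$ ($h{\left(O,q \right)} = \left(\frac{2 q}{q + O}\right)^{2} = \left(\frac{2 q}{O + q}\right)^{2} = \frac{4 q^{2}}{\left(O + q\right)^{2}}$)
$\frac{1}{h{\left(-791,-473 \right)}} = \frac{1}{4 \left(-473\right)^{2} \frac{1}{\left(-791 - 473\right)^{2}}} = \frac{1}{4 \cdot 223729 \cdot \frac{1}{1597696}} = \frac{1}{\frac{223729}{399424}} = \frac{399424}{223729}$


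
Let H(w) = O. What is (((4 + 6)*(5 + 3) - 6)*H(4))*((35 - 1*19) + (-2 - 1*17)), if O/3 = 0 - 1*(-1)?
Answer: -666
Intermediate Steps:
O = 3 (O = 3*(0 - 1*(-1)) = 3*(0 + 1) = 3*1 = 3)
H(w) = 3
(((4 + 6)*(5 + 3) - 6)*H(4))*((35 - 1*19) + (-2 - 1*17)) = (((4 + 6)*(5 + 3) - 6)*3)*((35 - 1*19) + (-2 - 1*17)) = ((10*8 - 6)*3)*((35 - 19) + (-2 - 17)) = ((80 - 6)*3)*(16 - 19) = (74*3)*(-3) = 222*(-3) = -666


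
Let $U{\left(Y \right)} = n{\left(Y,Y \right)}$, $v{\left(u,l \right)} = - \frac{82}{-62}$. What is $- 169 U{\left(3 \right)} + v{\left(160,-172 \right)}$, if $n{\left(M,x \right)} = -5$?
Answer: $\frac{26236}{31} \approx 846.32$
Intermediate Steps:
$v{\left(u,l \right)} = \frac{41}{31}$ ($v{\left(u,l \right)} = \left(-82\right) \left(- \frac{1}{62}\right) = \frac{41}{31}$)
$U{\left(Y \right)} = -5$
$- 169 U{\left(3 \right)} + v{\left(160,-172 \right)} = \left(-169\right) \left(-5\right) + \frac{41}{31} = 845 + \frac{41}{31} = \frac{26236}{31}$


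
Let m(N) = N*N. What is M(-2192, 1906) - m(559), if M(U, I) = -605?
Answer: -313086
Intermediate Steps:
m(N) = N**2
M(-2192, 1906) - m(559) = -605 - 1*559**2 = -605 - 1*312481 = -605 - 312481 = -313086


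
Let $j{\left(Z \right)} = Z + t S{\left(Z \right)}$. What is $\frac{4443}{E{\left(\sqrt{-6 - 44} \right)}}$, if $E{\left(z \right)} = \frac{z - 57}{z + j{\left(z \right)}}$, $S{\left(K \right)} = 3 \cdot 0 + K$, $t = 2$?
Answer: $\frac{88860 \sqrt{2}}{5 \sqrt{2} + 57 i} \approx 269.35 - 2171.3 i$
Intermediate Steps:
$S{\left(K \right)} = K$ ($S{\left(K \right)} = 0 + K = K$)
$j{\left(Z \right)} = 3 Z$ ($j{\left(Z \right)} = Z + 2 Z = 3 Z$)
$E{\left(z \right)} = \frac{-57 + z}{4 z}$ ($E{\left(z \right)} = \frac{z - 57}{z + 3 z} = \frac{-57 + z}{4 z}$)
$\frac{4443}{E{\left(\sqrt{-6 - 44} \right)}} = \frac{4443}{\frac{1}{4} \frac{1}{\sqrt{-6 - 44}} \left(-57 + \sqrt{-6 - 44}\right)} = \frac{4443}{\frac{1}{4} \frac{1}{\sqrt{-50}} \left(-57 + \sqrt{-50}\right)} = \frac{4443}{\frac{1}{4} \frac{1}{5 i \sqrt{2}} \left(-57 + 5 i \sqrt{2}\right)} = \frac{4443}{\frac{1}{4} \left(- \frac{i \sqrt{2}}{10}\right) \left(-57 + 5 i \sqrt{2}\right)} = \frac{4443}{\left(- \frac{1}{40}\right) i \sqrt{2} \left(-57 + 5 i \sqrt{2}\right)} = 4443 \frac{20 i \sqrt{2}}{-57 + 5 i \sqrt{2}} = \frac{88860 i \sqrt{2}}{-57 + 5 i \sqrt{2}}$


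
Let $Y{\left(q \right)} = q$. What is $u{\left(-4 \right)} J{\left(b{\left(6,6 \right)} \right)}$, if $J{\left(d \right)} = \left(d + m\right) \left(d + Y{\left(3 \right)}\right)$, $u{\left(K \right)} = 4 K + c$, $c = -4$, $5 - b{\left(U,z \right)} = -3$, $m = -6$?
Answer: $-440$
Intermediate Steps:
$b{\left(U,z \right)} = 8$ ($b{\left(U,z \right)} = 5 - -3 = 5 + 3 = 8$)
$u{\left(K \right)} = -4 + 4 K$ ($u{\left(K \right)} = 4 K - 4 = -4 + 4 K$)
$J{\left(d \right)} = \left(-6 + d\right) \left(3 + d\right)$ ($J{\left(d \right)} = \left(d - 6\right) \left(d + 3\right) = \left(-6 + d\right) \left(3 + d\right)$)
$u{\left(-4 \right)} J{\left(b{\left(6,6 \right)} \right)} = \left(-4 + 4 \left(-4\right)\right) \left(-18 + 8^{2} - 24\right) = \left(-4 - 16\right) \left(-18 + 64 - 24\right) = \left(-20\right) 22 = -440$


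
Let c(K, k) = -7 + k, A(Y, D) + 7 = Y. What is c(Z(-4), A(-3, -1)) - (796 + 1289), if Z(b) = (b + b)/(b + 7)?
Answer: -2102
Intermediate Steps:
A(Y, D) = -7 + Y
Z(b) = 2*b/(7 + b) (Z(b) = (2*b)/(7 + b) = 2*b/(7 + b))
c(Z(-4), A(-3, -1)) - (796 + 1289) = (-7 + (-7 - 3)) - (796 + 1289) = (-7 - 10) - 1*2085 = -17 - 2085 = -2102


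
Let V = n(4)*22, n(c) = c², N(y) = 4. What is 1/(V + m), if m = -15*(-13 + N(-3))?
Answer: 1/487 ≈ 0.0020534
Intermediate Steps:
m = 135 (m = -15*(-13 + 4) = -15*(-9) = 135)
V = 352 (V = 4²*22 = 16*22 = 352)
1/(V + m) = 1/(352 + 135) = 1/487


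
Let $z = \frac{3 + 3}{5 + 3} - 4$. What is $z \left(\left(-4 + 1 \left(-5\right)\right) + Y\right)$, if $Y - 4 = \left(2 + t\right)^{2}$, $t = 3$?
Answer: $-65$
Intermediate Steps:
$z = - \frac{13}{4}$ ($z = \frac{6}{8} - 4 = 6 \cdot \frac{1}{8} - 4 = \frac{3}{4} - 4 = - \frac{13}{4} \approx -3.25$)
$Y = 29$ ($Y = 4 + \left(2 + 3\right)^{2} = 4 + 5^{2} = 4 + 25 = 29$)
$z \left(\left(-4 + 1 \left(-5\right)\right) + Y\right) = - \frac{13 \left(\left(-4 + 1 \left(-5\right)\right) + 29\right)}{4} = - \frac{13 \left(\left(-4 - 5\right) + 29\right)}{4} = - \frac{13 \left(-9 + 29\right)}{4} = \left(- \frac{13}{4}\right) 20 = -65$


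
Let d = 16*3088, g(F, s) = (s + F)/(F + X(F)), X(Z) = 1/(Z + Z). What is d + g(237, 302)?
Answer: 5550700798/112339 ≈ 49410.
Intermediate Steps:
X(Z) = 1/(2*Z)
g(F, s) = (F + s)/(F + 1/(2*F)) (g(F, s) = (s + F)/(F + 1/(2*F)) = (F + s)/(F + 1/(2*F)))
d = 49408
d + g(237, 302) = 49408 + 2*237*(237 + 302)/(1 + 2*237²) = 49408 + 2*237*539/(1 + 2*56169) = 49408 + 2*237*539/(1 + 112338) = 49408 + 2*237*539/112339 = 49408 + 2*237*(1/112339)*539 = 49408 + 255486/112339 = 5550700798/112339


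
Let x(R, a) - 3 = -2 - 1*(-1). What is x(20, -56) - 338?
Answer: -336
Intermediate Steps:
x(R, a) = 2 (x(R, a) = 3 + (-2 - 1*(-1)) = 3 + (-2 + 1) = 3 - 1 = 2)
x(20, -56) - 338 = 2 - 338 = -336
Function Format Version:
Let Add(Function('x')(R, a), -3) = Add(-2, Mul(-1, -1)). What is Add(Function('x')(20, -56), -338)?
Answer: -336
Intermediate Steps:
Function('x')(R, a) = 2 (Function('x')(R, a) = Add(3, Add(-2, Mul(-1, -1))) = Add(3, Add(-2, 1)) = Add(3, -1) = 2)
Add(Function('x')(20, -56), -338) = Add(2, -338) = -336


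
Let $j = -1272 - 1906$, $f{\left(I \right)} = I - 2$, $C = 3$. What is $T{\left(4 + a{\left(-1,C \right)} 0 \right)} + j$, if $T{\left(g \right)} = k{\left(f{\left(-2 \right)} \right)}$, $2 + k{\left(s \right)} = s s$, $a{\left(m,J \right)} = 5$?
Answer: $-3164$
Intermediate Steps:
$f{\left(I \right)} = -2 + I$
$k{\left(s \right)} = -2 + s^{2}$ ($k{\left(s \right)} = -2 + s s = -2 + s^{2}$)
$T{\left(g \right)} = 14$ ($T{\left(g \right)} = -2 + \left(-2 - 2\right)^{2} = -2 + \left(-4\right)^{2} = -2 + 16 = 14$)
$j = -3178$
$T{\left(4 + a{\left(-1,C \right)} 0 \right)} + j = 14 - 3178 = -3164$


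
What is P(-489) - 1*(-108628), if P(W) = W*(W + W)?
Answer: 586870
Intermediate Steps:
P(W) = 2*W² (P(W) = W*(2*W) = 2*W²)
P(-489) - 1*(-108628) = 2*(-489)² - 1*(-108628) = 2*239121 + 108628 = 478242 + 108628 = 586870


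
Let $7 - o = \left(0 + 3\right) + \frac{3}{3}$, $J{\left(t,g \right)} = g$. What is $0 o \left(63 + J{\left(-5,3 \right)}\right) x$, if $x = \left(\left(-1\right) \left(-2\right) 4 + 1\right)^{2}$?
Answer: $0$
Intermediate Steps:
$o = 3$ ($o = 7 - \left(\left(0 + 3\right) + \frac{3}{3}\right) = 7 - \left(3 + 3 \cdot \frac{1}{3}\right) = 7 - \left(3 + 1\right) = 7 - 4 = 3$)
$x = 81$ ($x = \left(2 \cdot 4 + 1\right)^{2} = \left(8 + 1\right)^{2} = 9^{2} = 81$)
$0 o \left(63 + J{\left(-5,3 \right)}\right) x = 0 \cdot 3 \left(63 + 3\right) 81 = 0 \cdot 66 \cdot 81 = 0 \cdot 81 = 0$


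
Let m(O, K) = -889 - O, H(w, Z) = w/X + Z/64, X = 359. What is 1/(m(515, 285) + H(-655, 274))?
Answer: -11488/16100929 ≈ -0.00071350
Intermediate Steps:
H(w, Z) = Z/64 + w/359 (H(w, Z) = w/359 + Z/64 = Z/64 + w/359)
1/(m(515, 285) + H(-655, 274)) = 1/((-889 - 1*515) + ((1/64)*274 + (1/359)*(-655))) = 1/((-889 - 515) + (137/32 - 655/359)) = 1/(-1404 + 28223/11488) = 1/(-16100929/11488) = -11488/16100929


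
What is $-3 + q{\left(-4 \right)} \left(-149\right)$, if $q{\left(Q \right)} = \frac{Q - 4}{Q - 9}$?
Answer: $- \frac{1231}{13} \approx -94.692$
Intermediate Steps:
$q{\left(Q \right)} = \frac{-4 + Q}{-9 + Q}$
$-3 + q{\left(-4 \right)} \left(-149\right) = -3 + \frac{-4 - 4}{-9 - 4} \left(-149\right) = -3 + \frac{1}{-13} \left(-8\right) \left(-149\right) = -3 + \left(- \frac{1}{13}\right) \left(-8\right) \left(-149\right) = -3 + \frac{8}{13} \left(-149\right) = -3 - \frac{1192}{13} = - \frac{1231}{13}$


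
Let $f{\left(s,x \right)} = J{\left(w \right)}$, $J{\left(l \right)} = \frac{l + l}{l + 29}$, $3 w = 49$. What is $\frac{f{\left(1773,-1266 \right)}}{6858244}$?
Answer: $\frac{49}{466360592} \approx 1.0507 \cdot 10^{-7}$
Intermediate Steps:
$w = \frac{49}{3}$ ($w = \frac{1}{3} \cdot 49 = \frac{49}{3} \approx 16.333$)
$J{\left(l \right)} = \frac{2 l}{29 + l}$
$f{\left(s,x \right)} = \frac{49}{68}$ ($f{\left(s,x \right)} = 2 \cdot \frac{49}{3} \frac{1}{29 + \frac{49}{3}} = 2 \cdot \frac{49}{3} \frac{1}{\frac{136}{3}} = 2 \cdot \frac{49}{3} \cdot \frac{3}{136} = \frac{49}{68}$)
$\frac{f{\left(1773,-1266 \right)}}{6858244} = \frac{49}{68 \cdot 6858244} = \frac{49}{68} \cdot \frac{1}{6858244} = \frac{49}{466360592}$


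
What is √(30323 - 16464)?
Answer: √13859 ≈ 117.72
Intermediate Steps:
√(30323 - 16464) = √13859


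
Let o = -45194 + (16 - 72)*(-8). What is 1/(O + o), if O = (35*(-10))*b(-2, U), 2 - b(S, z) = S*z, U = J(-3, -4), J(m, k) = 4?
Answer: -1/48246 ≈ -2.0727e-5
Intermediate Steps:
U = 4
b(S, z) = 2 - S*z
o = -44746 (o = -45194 - 56*(-8) = -45194 + 448 = -44746)
O = -3500 (O = (35*(-10))*(2 - 1*(-2)*4) = -350*(2 + 8) = -350*10 = -3500)
1/(O + o) = 1/(-3500 - 44746) = 1/(-48246) = -1/48246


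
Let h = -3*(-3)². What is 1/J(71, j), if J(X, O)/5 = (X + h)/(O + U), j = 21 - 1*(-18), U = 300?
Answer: 339/220 ≈ 1.5409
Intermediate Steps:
j = 39 (j = 21 + 18 = 39)
h = -27 (h = -3*9 = -27)
J(X, O) = 5*(-27 + X)/(300 + O) (J(X, O) = 5*((X - 27)/(O + 300)) = 5*((-27 + X)/(300 + O)) = 5*(-27 + X)/(300 + O))
1/J(71, j) = 1/(5*(-27 + 71)/(300 + 39)) = 1/(5*44/339) = 1/(5*(1/339)*44) = 1/(220/339) = 339/220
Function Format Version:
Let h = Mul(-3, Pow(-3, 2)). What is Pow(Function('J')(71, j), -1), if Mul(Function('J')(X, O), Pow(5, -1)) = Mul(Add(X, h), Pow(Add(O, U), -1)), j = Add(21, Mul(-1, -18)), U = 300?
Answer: Rational(339, 220) ≈ 1.5409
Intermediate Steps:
j = 39 (j = Add(21, 18) = 39)
h = -27 (h = Mul(-3, 9) = -27)
Function('J')(X, O) = Mul(5, Pow(Add(300, O), -1), Add(-27, X)) (Function('J')(X, O) = Mul(5, Mul(Add(X, -27), Pow(Add(O, 300), -1))) = Mul(5, Mul(Add(-27, X), Pow(Add(300, O), -1))) = Mul(5, Mul(Pow(Add(300, O), -1), Add(-27, X))) = Mul(5, Pow(Add(300, O), -1), Add(-27, X)))
Pow(Function('J')(71, j), -1) = Pow(Mul(5, Pow(Add(300, 39), -1), Add(-27, 71)), -1) = Pow(Mul(5, Pow(339, -1), 44), -1) = Pow(Mul(5, Rational(1, 339), 44), -1) = Pow(Rational(220, 339), -1) = Rational(339, 220)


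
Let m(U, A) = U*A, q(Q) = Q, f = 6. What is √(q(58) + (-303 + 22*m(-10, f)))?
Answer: I*√1565 ≈ 39.56*I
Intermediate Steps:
m(U, A) = A*U
√(q(58) + (-303 + 22*m(-10, f))) = √(58 + (-303 + 22*(6*(-10)))) = √(58 + (-303 + 22*(-60))) = √(58 + (-303 - 1320)) = √(58 - 1623) = √(-1565) = I*√1565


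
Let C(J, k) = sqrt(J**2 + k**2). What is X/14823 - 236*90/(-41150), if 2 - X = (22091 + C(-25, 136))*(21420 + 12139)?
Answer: -1016877149551/20332215 - 33559*sqrt(19121)/14823 ≈ -50326.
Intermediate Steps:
X = -741351867 - 33559*sqrt(19121) (X = 2 - (22091 + sqrt((-25)**2 + 136**2))*(21420 + 12139) = 2 - (22091 + sqrt(625 + 18496))*33559 = 2 - (22091 + sqrt(19121))*33559 = 2 - (741351869 + 33559*sqrt(19121)) = 2 + (-741351869 - 33559*sqrt(19121)) = -741351867 - 33559*sqrt(19121) ≈ -7.4599e+8)
X/14823 - 236*90/(-41150) = (-741351867 - 33559*sqrt(19121))/14823 - 236*90/(-41150) = (-741351867 - 33559*sqrt(19121))*(1/14823) - 21240*(-1/41150) = (-247117289/4941 - 33559*sqrt(19121)/14823) + 2124/4115 = -1016877149551/20332215 - 33559*sqrt(19121)/14823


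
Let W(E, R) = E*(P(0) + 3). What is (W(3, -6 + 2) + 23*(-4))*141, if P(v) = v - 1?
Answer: -12126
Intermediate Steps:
P(v) = -1 + v
W(E, R) = 2*E (W(E, R) = E*((-1 + 0) + 3) = E*(-1 + 3) = E*2 = 2*E)
(W(3, -6 + 2) + 23*(-4))*141 = (2*3 + 23*(-4))*141 = (6 - 92)*141 = -86*141 = -12126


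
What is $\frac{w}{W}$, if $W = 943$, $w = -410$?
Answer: $- \frac{10}{23} \approx -0.43478$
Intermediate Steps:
$\frac{w}{W} = - \frac{410}{943} = \left(-410\right) \frac{1}{943} = - \frac{10}{23}$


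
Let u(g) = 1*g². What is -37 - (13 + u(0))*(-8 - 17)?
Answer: 288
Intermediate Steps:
u(g) = g²
-37 - (13 + u(0))*(-8 - 17) = -37 - (13 + 0²)*(-8 - 17) = -37 - (13 + 0)*(-25) = -37 - 13*(-25) = -37 - 1*(-325) = -37 + 325 = 288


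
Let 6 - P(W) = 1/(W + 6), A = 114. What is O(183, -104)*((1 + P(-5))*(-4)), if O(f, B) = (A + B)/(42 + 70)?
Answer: -15/7 ≈ -2.1429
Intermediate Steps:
O(f, B) = 57/56 + B/112 (O(f, B) = (114 + B)/(42 + 70) = (114 + B)/112 = (114 + B)*(1/112) = 57/56 + B/112)
P(W) = 6 - 1/(6 + W) (P(W) = 6 - 1/(W + 6) = 6 - 1/(6 + W))
O(183, -104)*((1 + P(-5))*(-4)) = (57/56 + (1/112)*(-104))*((1 + (35 + 6*(-5))/(6 - 5))*(-4)) = (57/56 - 13/14)*((1 + (35 - 30)/1)*(-4)) = 5*((1 + 1*5)*(-4))/56 = 5*((1 + 5)*(-4))/56 = 5*(6*(-4))/56 = (5/56)*(-24) = -15/7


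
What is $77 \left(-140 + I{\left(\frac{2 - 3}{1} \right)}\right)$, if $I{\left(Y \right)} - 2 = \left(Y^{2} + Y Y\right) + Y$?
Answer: $-10549$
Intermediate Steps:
$I{\left(Y \right)} = 2 + Y + 2 Y^{2}$ ($I{\left(Y \right)} = 2 + \left(\left(Y^{2} + Y Y\right) + Y\right) = 2 + \left(\left(Y^{2} + Y^{2}\right) + Y\right) = 2 + \left(2 Y^{2} + Y\right) = 2 + \left(Y + 2 Y^{2}\right) = 2 + Y + 2 Y^{2}$)
$77 \left(-140 + I{\left(\frac{2 - 3}{1} \right)}\right) = 77 \left(-140 + \left(2 + \frac{2 - 3}{1} + 2 \left(\frac{2 - 3}{1}\right)^{2}\right)\right) = 77 \left(-140 + \left(2 + \left(2 - 3\right) 1 + 2 \left(\left(2 - 3\right) 1\right)^{2}\right)\right) = 77 \left(-140 + \left(2 - 1 + 2 \left(\left(-1\right) 1\right)^{2}\right)\right) = 77 \left(-140 + \left(2 - 1 + 2 \left(-1\right)^{2}\right)\right) = 77 \left(-140 + \left(2 - 1 + 2 \cdot 1\right)\right) = 77 \left(-140 + \left(2 - 1 + 2\right)\right) = 77 \left(-140 + 3\right) = 77 \left(-137\right) = -10549$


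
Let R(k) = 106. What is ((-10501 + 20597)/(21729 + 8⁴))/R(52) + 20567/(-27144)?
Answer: -28013544163/37152671400 ≈ -0.75401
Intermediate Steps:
((-10501 + 20597)/(21729 + 8⁴))/R(52) + 20567/(-27144) = ((-10501 + 20597)/(21729 + 8⁴))/106 + 20567/(-27144) = (10096/(21729 + 4096))*(1/106) + 20567*(-1/27144) = (10096/25825)*(1/106) - 20567/27144 = 5048/1368725 - 20567/27144 = -28013544163/37152671400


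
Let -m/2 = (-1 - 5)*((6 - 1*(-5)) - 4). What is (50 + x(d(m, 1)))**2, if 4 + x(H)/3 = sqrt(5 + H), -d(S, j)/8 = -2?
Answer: 1633 + 228*sqrt(21) ≈ 2677.8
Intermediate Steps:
m = 84 (m = -2*(-1 - 5)*((6 - 1*(-5)) - 4) = -(-12)*((6 + 5) - 4) = -(-12)*(11 - 4) = -(-12)*7 = -2*(-42) = 84)
d(S, j) = 16 (d(S, j) = -8*(-2) = 16)
x(H) = -12 + 3*sqrt(5 + H)
(50 + x(d(m, 1)))**2 = (50 + (-12 + 3*sqrt(5 + 16)))**2 = (50 + (-12 + 3*sqrt(21)))**2 = (38 + 3*sqrt(21))**2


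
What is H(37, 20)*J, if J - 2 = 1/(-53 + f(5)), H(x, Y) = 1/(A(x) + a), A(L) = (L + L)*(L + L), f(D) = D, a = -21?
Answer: 19/52368 ≈ 0.00036282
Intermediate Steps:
A(L) = 4*L**2 (A(L) = (2*L)*(2*L) = 4*L**2)
H(x, Y) = 1/(-21 + 4*x**2) (H(x, Y) = 1/(4*x**2 - 21) = 1/(-21 + 4*x**2))
J = 95/48 (J = 2 + 1/(-53 + 5) = 2 + 1/(-48) = 2 - 1/48 = 95/48 ≈ 1.9792)
H(37, 20)*J = (95/48)/(-21 + 4*37**2) = (95/48)/(-21 + 4*1369) = (95/48)/(-21 + 5476) = (95/48)/5455 = (1/5455)*(95/48) = 19/52368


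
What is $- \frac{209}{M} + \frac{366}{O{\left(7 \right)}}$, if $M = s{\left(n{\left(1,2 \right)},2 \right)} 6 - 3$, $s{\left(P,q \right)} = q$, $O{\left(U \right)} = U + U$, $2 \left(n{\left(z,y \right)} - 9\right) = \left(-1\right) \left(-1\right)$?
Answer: $\frac{184}{63} \approx 2.9206$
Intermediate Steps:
$n{\left(z,y \right)} = \frac{19}{2}$ ($n{\left(z,y \right)} = 9 + \frac{\left(-1\right) \left(-1\right)}{2} = 9 + \frac{1}{2} \cdot 1 = 9 + \frac{1}{2} = \frac{19}{2}$)
$O{\left(U \right)} = 2 U$
$M = 9$ ($M = 2 \cdot 6 - 3 = 12 - 3 = 9$)
$- \frac{209}{M} + \frac{366}{O{\left(7 \right)}} = - \frac{209}{9} + \frac{366}{2 \cdot 7} = \left(-209\right) \frac{1}{9} + \frac{366}{14} = - \frac{209}{9} + 366 \cdot \frac{1}{14} = - \frac{209}{9} + \frac{183}{7} = \frac{184}{63}$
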